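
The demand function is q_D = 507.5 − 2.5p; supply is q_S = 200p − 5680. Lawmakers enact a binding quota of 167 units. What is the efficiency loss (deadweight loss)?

14125.32

In inverse form: demand p = 203 − 0.4q, supply p = 28.4 + 0.005q.
Competitive equilibrium: 203 − 0.4q = 28.4 + 0.005q → q* = 431.1111, p* = 30.5556.
At q = 167: demand price = 203 − 0.4·167 = 136.2; supply price = 28.4 + 0.005·167 = 29.235.
Δq = 431.1111 − 167 = 264.1111; wedge = 136.2 − 29.235 = 106.965.
The triangle = ½ × 264.1111 × 106.965 = 14125.32.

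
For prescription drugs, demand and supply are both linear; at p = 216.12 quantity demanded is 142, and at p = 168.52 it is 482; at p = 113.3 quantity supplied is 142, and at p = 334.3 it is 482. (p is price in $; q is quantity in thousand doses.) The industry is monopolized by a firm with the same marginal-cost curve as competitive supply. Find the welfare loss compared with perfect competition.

Demand slope = (168.52 − 216.12)/(482 − 142) = −0.14, so p = 236 − 0.14q.
Supply slope = (334.3 − 113.3)/(482 − 142) = 0.65, so p = 21 + 0.65q.
Competitive equilibrium: 236 − 0.14q = 21 + 0.65q → q* = 272.1519, p* = 197.8987.
Marginal revenue: MR = 236 − 0.28q. Set MR = MC: 236 − 0.28q = 21 + 0.65q → q_m = 231.1828.
Price p_m = 236 − 0.14·231.1828 = 203.6344; MC(q_m) = 21 + 0.65·231.1828 = 171.2688.
Competitive q* = 272.1519, so Δq = 40.9691; wedge = 203.6344 − 171.2688 = 32.3656.
Welfare loss = ½ × 40.9691 × 32.3656 = $662.99 thousand.

$662.99 thousand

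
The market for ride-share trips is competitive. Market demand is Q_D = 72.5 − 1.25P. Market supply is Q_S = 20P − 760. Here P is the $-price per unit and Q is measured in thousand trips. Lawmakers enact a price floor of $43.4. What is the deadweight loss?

$11.85 thousand

In inverse form: demand P = 58 − 0.8Q, supply P = 38 + 0.05Q.
Competitive equilibrium: 58 − 0.8Q = 38 + 0.05Q → Q* = 23.5294, P* = 39.1765.
At the floor P = 43.4, quantity demanded = (58 − 43.4)/0.8 = 18.25.
Sellers' marginal cost at Q' = 18.25: 38 + 0.05·18.25 = 38.9125.
ΔQ = 23.5294 − 18.25 = 5.2794; wedge = 43.4 − 38.9125 = 4.4875.
DWL = ½ × 5.2794 × 4.4875 = $11.85 thousand.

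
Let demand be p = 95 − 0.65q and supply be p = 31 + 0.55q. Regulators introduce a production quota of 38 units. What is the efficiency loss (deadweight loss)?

141.07

Competitive equilibrium: 95 − 0.65q = 31 + 0.55q → q* = 53.3333, p* = 60.3333.
At q = 38: demand price = 95 − 0.65·38 = 70.3; supply price = 31 + 0.55·38 = 51.9.
Δq = 53.3333 − 38 = 15.3333; wedge = 70.3 − 51.9 = 18.4.
Deadweight loss = ½ × 15.3333 × 18.4 = 141.07.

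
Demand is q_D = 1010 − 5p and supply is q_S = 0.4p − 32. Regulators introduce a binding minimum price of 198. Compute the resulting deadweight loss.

856.30

In inverse form: demand p = 202 − 0.2q, supply p = 80 + 2.5q.
Competitive equilibrium: 202 − 0.2q = 80 + 2.5q → q* = 45.1852, p* = 192.963.
At the floor p = 198, quantity demanded = (202 − 198)/0.2 = 20.
Sellers' marginal cost at q' = 20: 80 + 2.5·20 = 130.
Δq = 45.1852 − 20 = 25.1852; wedge = 198 − 130 = 68.
The triangle = ½ × 25.1852 × 68 = 856.30.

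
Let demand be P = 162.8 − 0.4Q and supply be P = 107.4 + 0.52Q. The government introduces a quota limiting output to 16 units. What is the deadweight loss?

Competitive equilibrium: 162.8 − 0.4Q = 107.4 + 0.52Q → Q* = 60.2174, P* = 138.713.
At Q = 16: demand price = 162.8 − 0.4·16 = 156.4; supply price = 107.4 + 0.52·16 = 115.72.
ΔQ = 60.2174 − 16 = 44.2174; wedge = 156.4 − 115.72 = 40.68.
Deadweight loss = ½ × 44.2174 × 40.68 = 899.38.

899.38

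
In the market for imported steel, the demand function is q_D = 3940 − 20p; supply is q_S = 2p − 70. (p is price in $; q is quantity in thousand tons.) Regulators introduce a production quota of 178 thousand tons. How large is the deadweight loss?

In inverse form: demand p = 197 − 0.05q, supply p = 35 + 0.5q.
Competitive equilibrium: 197 − 0.05q = 35 + 0.5q → q* = 294.5455, p* = 182.2727.
At q = 178: demand price = 197 − 0.05·178 = 188.1; supply price = 35 + 0.5·178 = 124.
Δq = 294.5455 − 178 = 116.5455; wedge = 188.1 − 124 = 64.1.
The triangle = ½ × 116.5455 × 64.1 = $3735.28 thousand.

$3735.28 thousand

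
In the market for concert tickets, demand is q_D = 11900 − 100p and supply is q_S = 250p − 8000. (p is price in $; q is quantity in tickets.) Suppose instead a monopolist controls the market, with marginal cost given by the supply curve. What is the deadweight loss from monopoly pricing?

$46930.80

In inverse form: demand p = 119 − 0.01q, supply p = 32 + 0.004q.
Competitive equilibrium: 119 − 0.01q = 32 + 0.004q → q* = 6214.2857, p* = 56.8571.
Marginal revenue: MR = 119 − 0.02q. Set MR = MC: 119 − 0.02q = 32 + 0.004q → q_m = 3625.
Price p_m = 119 − 0.01·3625 = 82.75; MC(q_m) = 32 + 0.004·3625 = 46.5.
Competitive q* = 6214.2857, so Δq = 2589.2857; wedge = 82.75 − 46.5 = 36.25.
DWL = ½ × 2589.2857 × 36.25 = $46930.80.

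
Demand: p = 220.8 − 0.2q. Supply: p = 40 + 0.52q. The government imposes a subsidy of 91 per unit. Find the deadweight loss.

Competitive equilibrium: 220.8 − 0.2q = 40 + 0.52q → q* = 251.1111, p* = 170.5778.
The subsidy lowers effective supply by 91: p = 0.52q − 51.
New quantity: 220.8 − 0.2q = 0.52q − 51 → q' = 377.5.
Overproduction Δq = 377.5 − 251.1111 = 126.3889; wedge = subsidy = 91.
Deadweight loss = ½ × 126.3889 × 91 = 5750.69.

5750.69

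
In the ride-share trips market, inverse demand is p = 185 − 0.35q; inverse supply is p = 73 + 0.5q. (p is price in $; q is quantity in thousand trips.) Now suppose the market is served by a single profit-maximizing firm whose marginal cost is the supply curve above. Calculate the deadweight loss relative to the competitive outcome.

Competitive equilibrium: 185 − 0.35q = 73 + 0.5q → q* = 131.7647, p* = 138.8824.
Marginal revenue: MR = 185 − 0.7q. Set MR = MC: 185 − 0.7q = 73 + 0.5q → q_m = 93.3333.
Price p_m = 185 − 0.35·93.3333 = 152.3333; MC(q_m) = 73 + 0.5·93.3333 = 119.6667.
Competitive q* = 131.7647, so Δq = 38.4314; wedge = 152.3333 − 119.6667 = 32.6666.
The triangle = ½ × 38.4314 × 32.6666 = $627.71 thousand.

$627.71 thousand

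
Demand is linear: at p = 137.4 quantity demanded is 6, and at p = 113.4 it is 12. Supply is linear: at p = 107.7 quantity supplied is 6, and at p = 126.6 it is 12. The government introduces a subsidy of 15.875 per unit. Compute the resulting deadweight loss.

17.62

Demand slope = (113.4 − 137.4)/(12 − 6) = −4, so p = 161.4 − 4q.
Supply slope = (126.6 − 107.7)/(12 − 6) = 3.15, so p = 88.8 + 3.15q.
Competitive equilibrium: 161.4 − 4q = 88.8 + 3.15q → q* = 10.1538, p* = 120.7846.
The subsidy lowers effective supply by 15.875: p = 72.925 + 3.15q.
New quantity: 161.4 − 4q = 72.925 + 3.15q → q' = 12.3741.
Overproduction Δq = 12.3741 − 10.1538 = 2.2203; wedge = subsidy = 15.875.
DWL = ½ × 2.2203 × 15.875 = 17.62.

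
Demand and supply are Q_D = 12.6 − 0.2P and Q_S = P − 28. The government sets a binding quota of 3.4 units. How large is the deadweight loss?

In inverse form: demand P = 63 − 5Q, supply P = 28 + Q.
Competitive equilibrium: 63 − 5Q = 28 + Q → Q* = 5.8333, P* = 33.8333.
At Q = 3.4: demand price = 63 − 5·3.4 = 46; supply price = 28 + 1·3.4 = 31.4.
ΔQ = 5.8333 − 3.4 = 2.4333; wedge = 46 − 31.4 = 14.6.
Welfare loss = ½ × 2.4333 × 14.6 = 17.76.

17.76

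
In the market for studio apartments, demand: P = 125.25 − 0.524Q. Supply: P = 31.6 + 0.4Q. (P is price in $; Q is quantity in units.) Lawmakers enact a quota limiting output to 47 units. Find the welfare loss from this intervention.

$1364.85

Competitive equilibrium: 125.25 − 0.524Q = 31.6 + 0.4Q → Q* = 101.3528, P* = 72.1411.
At Q = 47: demand price = 125.25 − 0.524·47 = 100.622; supply price = 31.6 + 0.4·47 = 50.4.
ΔQ = 101.3528 − 47 = 54.3528; wedge = 100.622 − 50.4 = 50.222.
Deadweight loss = ½ × 54.3528 × 50.222 = $1364.85.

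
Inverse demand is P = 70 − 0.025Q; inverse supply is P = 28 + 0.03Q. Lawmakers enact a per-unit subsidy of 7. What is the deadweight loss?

Competitive equilibrium: 70 − 0.025Q = 28 + 0.03Q → Q* = 763.6364, P* = 50.9091.
The subsidy lowers effective supply by 7: P = 21 + 0.03Q.
New quantity: 70 − 0.025Q = 21 + 0.03Q → Q' = 890.9091.
Overproduction ΔQ = 890.9091 − 763.6364 = 127.2727; wedge = subsidy = 7.
DWL = ½ × 127.2727 × 7 = 445.45.

445.45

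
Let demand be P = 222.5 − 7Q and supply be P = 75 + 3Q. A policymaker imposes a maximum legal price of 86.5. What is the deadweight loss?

595.87

Competitive equilibrium: 222.5 − 7Q = 75 + 3Q → Q* = 14.75, P* = 119.25.
At the ceiling P = 86.5, quantity supplied = (86.5 − 75)/3 = 3.8333.
Willingness to pay at Q' = 3.8333: 222.5 − 7·3.8333 = 195.6669.
ΔQ = 14.75 − 3.8333 = 10.9167; wedge = 195.6669 − 86.5 = 109.1669.
Welfare loss = ½ × 10.9167 × 109.1669 = 595.87.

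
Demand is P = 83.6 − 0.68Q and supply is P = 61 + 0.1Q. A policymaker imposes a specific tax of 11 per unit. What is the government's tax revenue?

Competitive equilibrium: 83.6 − 0.68Q = 61 + 0.1Q → Q* = 28.9744, P* = 63.8974.
With the tax, the buyer price exceeds the seller price by 11: (83.6 − 0.68Q) − (61 + 0.1Q) = 11 → Q' = 14.8718.
Tax revenue = 11 × 14.8718 = 163.59.

163.59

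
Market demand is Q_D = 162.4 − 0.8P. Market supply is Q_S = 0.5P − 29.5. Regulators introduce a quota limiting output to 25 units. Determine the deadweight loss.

605.78

In inverse form: demand P = 203 − 1.25Q, supply P = 59 + 2Q.
Competitive equilibrium: 203 − 1.25Q = 59 + 2Q → Q* = 44.3077, P* = 147.6154.
At Q = 25: demand price = 203 − 1.25·25 = 171.75; supply price = 59 + 2·25 = 109.
ΔQ = 44.3077 − 25 = 19.3077; wedge = 171.75 − 109 = 62.75.
DWL = ½ × 19.3077 × 62.75 = 605.78.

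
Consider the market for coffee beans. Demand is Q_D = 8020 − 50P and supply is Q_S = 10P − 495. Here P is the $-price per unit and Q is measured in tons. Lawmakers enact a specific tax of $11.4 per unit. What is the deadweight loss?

In inverse form: demand P = 160.4 − 0.02Q, supply P = 49.5 + 0.1Q.
Competitive equilibrium: 160.4 − 0.02Q = 49.5 + 0.1Q → Q* = 924.1667, P* = 141.9167.
With the tax, the buyer price exceeds the seller price by 11.4: (160.4 − 0.02Q) − (49.5 + 0.1Q) = 11.4 → Q' = 829.1667.
ΔQ = 924.1667 − 829.1667 = 95; the wedge equals the tax, 11.4.
The triangle = ½ × 95 × 11.4 = $541.50.

$541.50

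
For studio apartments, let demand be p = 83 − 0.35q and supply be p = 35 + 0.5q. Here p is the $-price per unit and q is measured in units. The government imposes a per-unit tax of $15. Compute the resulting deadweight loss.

$132.35

Competitive equilibrium: 83 − 0.35q = 35 + 0.5q → q* = 56.4706, p* = 63.2353.
With the tax, the buyer price exceeds the seller price by 15: (83 − 0.35q) − (35 + 0.5q) = 15 → q' = 38.8235.
Δq = 56.4706 − 38.8235 = 17.6471; the wedge equals the tax, 15.
The triangle = ½ × 17.6471 × 15 = $132.35.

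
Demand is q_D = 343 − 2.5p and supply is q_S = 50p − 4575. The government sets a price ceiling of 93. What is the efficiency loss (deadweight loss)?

In inverse form: demand p = 137.2 − 0.4q, supply p = 91.5 + 0.02q.
Competitive equilibrium: 137.2 − 0.4q = 91.5 + 0.02q → q* = 108.8095, p* = 93.6762.
At the ceiling p = 93, quantity supplied = (93 − 91.5)/0.02 = 75.
Willingness to pay at q' = 75: 137.2 − 0.4·75 = 107.2.
Δq = 108.8095 − 75 = 33.8095; wedge = 107.2 − 93 = 14.2.
Deadweight loss = ½ × 33.8095 × 14.2 = 240.05.

240.05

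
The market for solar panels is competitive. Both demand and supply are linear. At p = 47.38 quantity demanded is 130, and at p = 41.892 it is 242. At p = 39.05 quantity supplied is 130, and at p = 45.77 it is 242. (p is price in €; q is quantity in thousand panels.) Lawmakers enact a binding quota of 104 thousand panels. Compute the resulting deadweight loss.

€571.72 thousand

Demand slope = (41.892 − 47.38)/(242 − 130) = −0.049, so p = 53.75 − 0.049q.
Supply slope = (45.77 − 39.05)/(242 − 130) = 0.06, so p = 31.25 + 0.06q.
Competitive equilibrium: 53.75 − 0.049q = 31.25 + 0.06q → q* = 206.422, p* = 43.6353.
At q = 104: demand price = 53.75 − 0.049·104 = 48.654; supply price = 31.25 + 0.06·104 = 37.49.
Δq = 206.422 − 104 = 102.422; wedge = 48.654 − 37.49 = 11.164.
DWL = ½ × 102.422 × 11.164 = €571.72 thousand.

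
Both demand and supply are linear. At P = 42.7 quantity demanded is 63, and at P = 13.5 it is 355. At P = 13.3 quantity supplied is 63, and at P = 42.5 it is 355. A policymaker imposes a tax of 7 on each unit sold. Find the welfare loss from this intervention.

Demand slope = (13.5 − 42.7)/(355 − 63) = −0.1, so P = 49 − 0.1Q.
Supply slope = (42.5 − 13.3)/(355 − 63) = 0.1, so P = 7 + 0.1Q.
Competitive equilibrium: 49 − 0.1Q = 7 + 0.1Q → Q* = 210, P* = 28.
With the tax, the buyer price exceeds the seller price by 7: (49 − 0.1Q) − (7 + 0.1Q) = 7 → Q' = 175.
ΔQ = 210 − 175 = 35; the wedge equals the tax, 7.
Deadweight loss = ½ × 35 × 7 = 122.50.

122.50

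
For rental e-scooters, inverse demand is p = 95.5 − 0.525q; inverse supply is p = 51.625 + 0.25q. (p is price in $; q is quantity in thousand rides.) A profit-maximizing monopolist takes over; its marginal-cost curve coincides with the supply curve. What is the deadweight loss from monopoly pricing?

Competitive equilibrium: 95.5 − 0.525q = 51.625 + 0.25q → q* = 56.6129, p* = 65.7782.
Marginal revenue: MR = 95.5 − 1.05q. Set MR = MC: 95.5 − 1.05q = 51.625 + 0.25q → q_m = 33.75.
Price p_m = 95.5 − 0.525·33.75 = 77.7813; MC(q_m) = 51.625 + 0.25·33.75 = 60.0625.
Competitive q* = 56.6129, so Δq = 22.8629; wedge = 77.7813 − 60.0625 = 17.7188.
The triangle = ½ × 22.8629 × 17.7188 = $202.55 thousand.

$202.55 thousand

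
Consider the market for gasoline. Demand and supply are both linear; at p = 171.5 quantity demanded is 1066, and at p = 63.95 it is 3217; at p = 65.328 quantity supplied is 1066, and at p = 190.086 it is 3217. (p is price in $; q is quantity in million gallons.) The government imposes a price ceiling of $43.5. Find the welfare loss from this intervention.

$99793.07 million

Demand slope = (63.95 − 171.5)/(3217 − 1066) = −0.05, so p = 224.8 − 0.05q.
Supply slope = (190.086 − 65.328)/(3217 − 1066) = 0.058, so p = 3.5 + 0.058q.
Competitive equilibrium: 224.8 − 0.05q = 3.5 + 0.058q → q* = 2049.07407, p* = 122.3463.
At the ceiling p = 43.5, quantity supplied = (43.5 − 3.5)/0.058 = 689.65517.
Willingness to pay at q' = 689.65517: 224.8 − 0.05·689.65517 = 190.31724.
Δq = 2049.07407 − 689.65517 = 1359.4189; wedge = 190.31724 − 43.5 = 146.81724.
The triangle = ½ × 1359.4189 × 146.81724 = $99793.07 million.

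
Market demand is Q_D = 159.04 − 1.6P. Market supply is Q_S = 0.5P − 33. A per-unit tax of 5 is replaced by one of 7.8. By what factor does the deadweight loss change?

2.4336

In inverse form: demand P = 99.4 − 0.625Q, supply P = 66 + 2Q.
Competitive equilibrium: 99.4 − 0.625Q = 66 + 2Q → Q* = 12.7238, P* = 91.4476.
For a per-unit tax t: ΔQ = t/2.625, so DWL = ½·t·(t/2.625) = t²/5.25.
At t = 5: DWL = 4.762. At t = 7.8: DWL = 11.589.
Ratio = (7.8/5)² = 2.4336.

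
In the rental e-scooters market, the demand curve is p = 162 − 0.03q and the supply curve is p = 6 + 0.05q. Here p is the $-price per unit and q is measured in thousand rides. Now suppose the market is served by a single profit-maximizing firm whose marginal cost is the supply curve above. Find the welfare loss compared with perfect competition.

Competitive equilibrium: 162 − 0.03q = 6 + 0.05q → q* = 1950, p* = 103.5.
Marginal revenue: MR = 162 − 0.06q. Set MR = MC: 162 − 0.06q = 6 + 0.05q → q_m = 1418.18182.
Price p_m = 162 − 0.03·1418.18182 = 119.45455; MC(q_m) = 6 + 0.05·1418.18182 = 76.90909.
Competitive q* = 1950, so Δq = 531.81818; wedge = 119.45455 − 76.90909 = 42.54546.
Deadweight loss = ½ × 531.81818 × 42.54546 = $11313.22 thousand.

$11313.22 thousand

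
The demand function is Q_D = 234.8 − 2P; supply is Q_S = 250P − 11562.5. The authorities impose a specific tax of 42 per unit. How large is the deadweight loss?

1750

In inverse form: demand P = 117.4 − 0.5Q, supply P = 46.25 + 0.004Q.
Competitive equilibrium: 117.4 − 0.5Q = 46.25 + 0.004Q → Q* = 141.1706, P* = 46.8147.
With the tax, the buyer price exceeds the seller price by 42: (117.4 − 0.5Q) − (46.25 + 0.004Q) = 42 → Q' = 57.8373.
ΔQ = 141.1706 − 57.8373 = 83.3333; the wedge equals the tax, 42.
Deadweight loss = ½ × 83.3333 × 42 = 1750.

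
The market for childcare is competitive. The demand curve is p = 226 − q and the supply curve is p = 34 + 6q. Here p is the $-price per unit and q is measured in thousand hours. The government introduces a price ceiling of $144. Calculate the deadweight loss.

Competitive equilibrium: 226 − q = 34 + 6q → q* = 27.4286, p* = 198.5714.
At the ceiling p = 144, quantity supplied = (144 − 34)/6 = 18.3333.
Willingness to pay at q' = 18.3333: 226 − 1·18.3333 = 207.6667.
Δq = 27.4286 − 18.3333 = 9.0953; wedge = 207.6667 − 144 = 63.6667.
The triangle = ½ × 9.0953 × 63.6667 = $289.53 thousand.

$289.53 thousand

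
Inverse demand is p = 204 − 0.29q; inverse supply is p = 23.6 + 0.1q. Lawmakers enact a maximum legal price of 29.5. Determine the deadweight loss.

31758.48

Competitive equilibrium: 204 − 0.29q = 23.6 + 0.1q → q* = 462.5641, p* = 69.8564.
At the ceiling p = 29.5, quantity supplied = (29.5 − 23.6)/0.1 = 59.
Willingness to pay at q' = 59: 204 − 0.29·59 = 186.89.
Δq = 462.5641 − 59 = 403.5641; wedge = 186.89 − 29.5 = 157.39.
Welfare loss = ½ × 403.5641 × 157.39 = 31758.48.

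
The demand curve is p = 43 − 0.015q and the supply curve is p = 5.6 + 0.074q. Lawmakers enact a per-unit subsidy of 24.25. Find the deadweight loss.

3303.72

Competitive equilibrium: 43 − 0.015q = 5.6 + 0.074q → q* = 420.2247, p* = 36.6966.
The subsidy lowers effective supply by 24.25: p = 0.074q − 18.65.
New quantity: 43 − 0.015q = 0.074q − 18.65 → q' = 692.6966.
Overproduction Δq = 692.6966 − 420.2247 = 272.4719; wedge = subsidy = 24.25.
Deadweight loss = ½ × 272.4719 × 24.25 = 3303.72.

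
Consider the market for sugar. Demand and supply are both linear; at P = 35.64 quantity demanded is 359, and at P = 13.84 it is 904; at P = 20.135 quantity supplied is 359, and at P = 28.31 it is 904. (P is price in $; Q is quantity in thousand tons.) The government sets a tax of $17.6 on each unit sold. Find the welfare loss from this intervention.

Demand slope = (13.84 − 35.64)/(904 − 359) = −0.04, so P = 50 − 0.04Q.
Supply slope = (28.31 − 20.135)/(904 − 359) = 0.015, so P = 14.75 + 0.015Q.
Competitive equilibrium: 50 − 0.04Q = 14.75 + 0.015Q → Q* = 640.9091, P* = 24.3636.
With the tax, the buyer price exceeds the seller price by 17.6: (50 − 0.04Q) − (14.75 + 0.015Q) = 17.6 → Q' = 320.9091.
ΔQ = 640.9091 − 320.9091 = 320; the wedge equals the tax, 17.6.
Welfare loss = ½ × 320 × 17.6 = $2816 thousand.

$2816 thousand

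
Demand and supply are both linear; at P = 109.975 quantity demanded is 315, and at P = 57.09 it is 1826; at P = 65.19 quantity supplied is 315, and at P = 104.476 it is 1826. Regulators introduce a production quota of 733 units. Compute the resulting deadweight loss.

Demand slope = (57.09 − 109.975)/(1826 − 315) = −0.035, so P = 121 − 0.035Q.
Supply slope = (104.476 − 65.19)/(1826 − 315) = 0.026, so P = 57 + 0.026Q.
Competitive equilibrium: 121 − 0.035Q = 57 + 0.026Q → Q* = 1049.1803, P* = 84.2787.
At Q = 733: demand price = 121 − 0.035·733 = 95.345; supply price = 57 + 0.026·733 = 76.058.
ΔQ = 1049.1803 − 733 = 316.1803; wedge = 95.345 − 76.058 = 19.287.
DWL = ½ × 316.1803 × 19.287 = 3049.08.

3049.08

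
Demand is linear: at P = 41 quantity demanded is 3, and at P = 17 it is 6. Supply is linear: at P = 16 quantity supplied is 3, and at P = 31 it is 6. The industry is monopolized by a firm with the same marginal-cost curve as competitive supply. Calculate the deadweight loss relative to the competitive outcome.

22.86

Demand slope = (17 − 41)/(6 − 3) = −8, so P = 65 − 8Q.
Supply slope = (31 − 16)/(6 − 3) = 5, so P = 1 + 5Q.
Competitive equilibrium: 65 − 8Q = 1 + 5Q → Q* = 4.9231, P* = 25.6154.
Marginal revenue: MR = 65 − 16Q. Set MR = MC: 65 − 16Q = 1 + 5Q → Q_m = 3.0476.
Price P_m = 65 − 8·3.0476 = 40.6192; MC(Q_m) = 1 + 5·3.0476 = 16.238.
Competitive Q* = 4.9231, so ΔQ = 1.8755; wedge = 40.6192 − 16.238 = 24.3812.
Welfare loss = ½ × 1.8755 × 24.3812 = 22.86.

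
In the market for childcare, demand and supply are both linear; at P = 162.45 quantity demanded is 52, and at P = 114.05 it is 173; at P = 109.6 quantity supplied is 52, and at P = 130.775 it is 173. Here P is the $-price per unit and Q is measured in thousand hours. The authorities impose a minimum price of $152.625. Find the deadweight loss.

$1304.13 thousand

Demand slope = (114.05 − 162.45)/(173 − 52) = −0.4, so P = 183.25 − 0.4Q.
Supply slope = (130.775 − 109.6)/(173 − 52) = 0.175, so P = 100.5 + 0.175Q.
Competitive equilibrium: 183.25 − 0.4Q = 100.5 + 0.175Q → Q* = 143.913, P* = 125.6848.
At the floor P = 152.625, quantity demanded = (183.25 − 152.625)/0.4 = 76.5625.
Sellers' marginal cost at Q' = 76.5625: 100.5 + 0.175·76.5625 = 113.8984.
ΔQ = 143.913 − 76.5625 = 67.3505; wedge = 152.625 − 113.8984 = 38.7266.
The triangle = ½ × 67.3505 × 38.7266 = $1304.13 thousand.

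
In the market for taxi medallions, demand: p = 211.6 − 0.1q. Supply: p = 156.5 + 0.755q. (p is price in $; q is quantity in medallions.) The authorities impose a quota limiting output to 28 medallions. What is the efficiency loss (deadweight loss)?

$567.80

Competitive equilibrium: 211.6 − 0.1q = 156.5 + 0.755q → q* = 64.4444, p* = 205.1556.
At q = 28: demand price = 211.6 − 0.1·28 = 208.8; supply price = 156.5 + 0.755·28 = 177.64.
Δq = 64.4444 − 28 = 36.4444; wedge = 208.8 − 177.64 = 31.16.
Welfare loss = ½ × 36.4444 × 31.16 = $567.80.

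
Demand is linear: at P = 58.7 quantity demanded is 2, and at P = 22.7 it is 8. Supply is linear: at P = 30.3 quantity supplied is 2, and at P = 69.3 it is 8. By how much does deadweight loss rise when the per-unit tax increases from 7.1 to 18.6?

11.822

Demand slope = (22.7 − 58.7)/(8 − 2) = −6, so P = 70.7 − 6Q.
Supply slope = (69.3 − 30.3)/(8 − 2) = 6.5, so P = 17.3 + 6.5Q.
Competitive equilibrium: 70.7 − 6Q = 17.3 + 6.5Q → Q* = 4.272, P* = 45.068.
For a per-unit tax t: ΔQ = t/12.5, so DWL = ½·t·(t/12.5) = t²/25.
At t = 7.1: DWL = 2.016. At t = 18.6: DWL = 13.838.
Increase = 13.838 − 2.016 = 11.822.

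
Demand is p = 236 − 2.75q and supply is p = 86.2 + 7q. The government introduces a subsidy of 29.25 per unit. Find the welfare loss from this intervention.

Competitive equilibrium: 236 − 2.75q = 86.2 + 7q → q* = 15.3641, p* = 193.7487.
The subsidy lowers effective supply by 29.25: p = 56.95 + 7q.
New quantity: 236 − 2.75q = 56.95 + 7q → q' = 18.3641.
Overproduction Δq = 18.3641 − 15.3641 = 3; wedge = subsidy = 29.25.
The triangle = ½ × 3 × 29.25 = 43.875.

43.875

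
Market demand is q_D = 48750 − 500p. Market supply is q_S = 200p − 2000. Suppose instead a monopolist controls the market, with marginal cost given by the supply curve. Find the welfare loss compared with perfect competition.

In inverse form: demand p = 97.5 − 0.002q, supply p = 10 + 0.005q.
Competitive equilibrium: 97.5 − 0.002q = 10 + 0.005q → q* = 12500, p* = 72.5.
Marginal revenue: MR = 97.5 − 0.004q. Set MR = MC: 97.5 − 0.004q = 10 + 0.005q → q_m = 9722.222222.
Price p_m = 97.5 − 0.002·9722.222222 = 78.055556; MC(q_m) = 10 + 0.005·9722.222222 = 58.611111.
Competitive q* = 12500, so Δq = 2777.777778; wedge = 78.055556 − 58.611111 = 19.444445.
Deadweight loss = ½ × 2777.777778 × 19.444445 = 27006.17.

27006.17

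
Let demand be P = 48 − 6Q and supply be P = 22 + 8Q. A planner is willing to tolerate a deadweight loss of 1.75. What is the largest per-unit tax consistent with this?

7

Competitive equilibrium: 48 − 6Q = 22 + 8Q → Q* = 1.8571, P* = 36.8571.
A tax t gives ΔQ = t/14 and wedge t, so DWL = t²/28.
t²/28 = 1.75 → t² = 49 → t = 7.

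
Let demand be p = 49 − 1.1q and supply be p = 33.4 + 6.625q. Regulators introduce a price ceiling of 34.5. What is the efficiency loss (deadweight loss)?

Competitive equilibrium: 49 − 1.1q = 33.4 + 6.625q → q* = 2.0194, p* = 46.7786.
At the ceiling p = 34.5, quantity supplied = (34.5 − 33.4)/6.625 = 0.166.
Willingness to pay at q' = 0.166: 49 − 1.1·0.166 = 48.8174.
Δq = 2.0194 − 0.166 = 1.8534; wedge = 48.8174 − 34.5 = 14.3174.
Deadweight loss = ½ × 1.8534 × 14.3174 = 13.27.

13.27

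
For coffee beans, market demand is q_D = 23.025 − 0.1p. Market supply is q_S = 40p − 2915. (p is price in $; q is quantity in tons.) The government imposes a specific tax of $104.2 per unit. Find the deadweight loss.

$541.53

In inverse form: demand p = 230.25 − 10q, supply p = 72.875 + 0.025q.
Competitive equilibrium: 230.25 − 10q = 72.875 + 0.025q → q* = 15.6983, p* = 73.2675.
With the tax, the buyer price exceeds the seller price by 104.2: (230.25 − 10q) − (72.875 + 0.025q) = 104.2 → q' = 5.3042.
Δq = 15.6983 − 5.3042 = 10.3941; the wedge equals the tax, 104.2.
DWL = ½ × 10.3941 × 104.2 = $541.53.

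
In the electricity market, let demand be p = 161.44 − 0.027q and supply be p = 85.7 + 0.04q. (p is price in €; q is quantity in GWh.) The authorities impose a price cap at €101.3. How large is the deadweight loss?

Competitive equilibrium: 161.44 − 0.027q = 85.7 + 0.04q → q* = 1130.4478, p* = 130.9179.
At the ceiling p = 101.3, quantity supplied = (101.3 − 85.7)/0.04 = 390.
Willingness to pay at q' = 390: 161.44 − 0.027·390 = 150.91.
Δq = 1130.4478 − 390 = 740.4478; wedge = 150.91 − 101.3 = 49.61.
Welfare loss = ½ × 740.4478 × 49.61 = €18366.81.

€18366.81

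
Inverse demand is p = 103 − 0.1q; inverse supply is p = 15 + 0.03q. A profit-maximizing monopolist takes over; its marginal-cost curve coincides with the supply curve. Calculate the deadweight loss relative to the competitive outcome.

5630.36

Competitive equilibrium: 103 − 0.1q = 15 + 0.03q → q* = 676.92308, p* = 35.30769.
Marginal revenue: MR = 103 − 0.2q. Set MR = MC: 103 − 0.2q = 15 + 0.03q → q_m = 382.6087.
Price p_m = 103 − 0.1·382.6087 = 64.73913; MC(q_m) = 15 + 0.03·382.6087 = 26.47826.
Competitive q* = 676.92308, so Δq = 294.31438; wedge = 64.73913 − 26.47826 = 38.26087.
The triangle = ½ × 294.31438 × 38.26087 = 5630.36.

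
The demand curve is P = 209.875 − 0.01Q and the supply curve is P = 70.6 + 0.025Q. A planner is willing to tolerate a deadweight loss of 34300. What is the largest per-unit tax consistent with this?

49

Competitive equilibrium: 209.875 − 0.01Q = 70.6 + 0.025Q → Q* = 3979.2857, P* = 170.0821.
A tax t gives ΔQ = t/0.035 and wedge t, so DWL = t²/0.07.
t²/0.07 = 34300 → t² = 2401 → t = 49.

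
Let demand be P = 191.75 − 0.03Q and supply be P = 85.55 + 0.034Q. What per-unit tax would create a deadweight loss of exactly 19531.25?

50

Competitive equilibrium: 191.75 − 0.03Q = 85.55 + 0.034Q → Q* = 1659.375, P* = 141.9688.
A tax t gives ΔQ = t/0.064 and wedge t, so DWL = t²/0.128.
t²/0.128 = 19531.25 → t² = 2500 → t = 50.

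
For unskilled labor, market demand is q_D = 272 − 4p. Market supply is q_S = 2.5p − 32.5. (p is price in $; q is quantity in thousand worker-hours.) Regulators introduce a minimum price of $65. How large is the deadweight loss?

$1713.72 thousand

In inverse form: demand p = 68 − 0.25q, supply p = 13 + 0.4q.
Competitive equilibrium: 68 − 0.25q = 13 + 0.4q → q* = 84.6154, p* = 46.8462.
At the floor p = 65, quantity demanded = (68 − 65)/0.25 = 12.
Sellers' marginal cost at q' = 12: 13 + 0.4·12 = 17.8.
Δq = 84.6154 − 12 = 72.6154; wedge = 65 − 17.8 = 47.2.
The triangle = ½ × 72.6154 × 47.2 = $1713.72 thousand.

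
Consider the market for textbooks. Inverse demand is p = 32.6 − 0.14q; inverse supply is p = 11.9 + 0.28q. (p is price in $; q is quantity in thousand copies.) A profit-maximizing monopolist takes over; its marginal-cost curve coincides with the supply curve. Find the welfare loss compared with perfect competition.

Competitive equilibrium: 32.6 − 0.14q = 11.9 + 0.28q → q* = 49.2857, p* = 25.7.
Marginal revenue: MR = 32.6 − 0.28q. Set MR = MC: 32.6 − 0.28q = 11.9 + 0.28q → q_m = 36.9643.
Price p_m = 32.6 − 0.14·36.9643 = 27.425; MC(q_m) = 11.9 + 0.28·36.9643 = 22.25.
Competitive q* = 49.2857, so Δq = 12.3214; wedge = 27.425 − 22.25 = 5.175.
DWL = ½ × 12.3214 × 5.175 = $31.88 thousand.

$31.88 thousand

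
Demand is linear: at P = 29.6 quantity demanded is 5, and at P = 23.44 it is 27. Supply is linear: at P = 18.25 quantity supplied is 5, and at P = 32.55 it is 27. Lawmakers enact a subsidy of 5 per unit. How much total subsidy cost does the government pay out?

Demand slope = (23.44 − 29.6)/(27 − 5) = −0.28, so P = 31 − 0.28Q.
Supply slope = (32.55 − 18.25)/(27 − 5) = 0.65, so P = 15 + 0.65Q.
Competitive equilibrium: 31 − 0.28Q = 15 + 0.65Q → Q* = 17.2043, P* = 26.1828.
The subsidy lowers effective supply by 5: P = 10 + 0.65Q.
New quantity: 31 − 0.28Q = 10 + 0.65Q → Q' = 22.5806.
Total subsidy cost = 5 × 22.5806 = 112.90.

112.90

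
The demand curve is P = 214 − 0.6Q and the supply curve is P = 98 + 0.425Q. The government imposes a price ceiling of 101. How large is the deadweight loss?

5770.62

Competitive equilibrium: 214 − 0.6Q = 98 + 0.425Q → Q* = 113.17073, P* = 146.09756.
At the ceiling P = 101, quantity supplied = (101 − 98)/0.425 = 7.05882.
Willingness to pay at Q' = 7.05882: 214 − 0.6·7.05882 = 209.76471.
ΔQ = 113.17073 − 7.05882 = 106.11191; wedge = 209.76471 − 101 = 108.76471.
Deadweight loss = ½ × 106.11191 × 108.76471 = 5770.62.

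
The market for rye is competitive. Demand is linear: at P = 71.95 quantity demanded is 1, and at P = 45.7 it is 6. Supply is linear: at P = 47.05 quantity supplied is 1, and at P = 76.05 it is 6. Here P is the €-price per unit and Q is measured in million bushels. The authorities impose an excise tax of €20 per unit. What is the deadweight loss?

€18.10 million

Demand slope = (45.7 − 71.95)/(6 − 1) = −5.25, so P = 77.2 − 5.25Q.
Supply slope = (76.05 − 47.05)/(6 − 1) = 5.8, so P = 41.25 + 5.8Q.
Competitive equilibrium: 77.2 − 5.25Q = 41.25 + 5.8Q → Q* = 3.2534, P* = 60.1197.
With the tax, the buyer price exceeds the seller price by 20: (77.2 − 5.25Q) − (41.25 + 5.8Q) = 20 → Q' = 1.4434.
ΔQ = 3.2534 − 1.4434 = 1.81; the wedge equals the tax, 20.
The triangle = ½ × 1.81 × 20 = €18.10 million.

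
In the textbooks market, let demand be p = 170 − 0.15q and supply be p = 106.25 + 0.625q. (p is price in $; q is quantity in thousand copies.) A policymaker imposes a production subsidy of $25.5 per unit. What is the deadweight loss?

$419.52 thousand

Competitive equilibrium: 170 − 0.15q = 106.25 + 0.625q → q* = 82.2581, p* = 157.6613.
The subsidy lowers effective supply by 25.5: p = 80.75 + 0.625q.
New quantity: 170 − 0.15q = 80.75 + 0.625q → q' = 115.1613.
Overproduction Δq = 115.1613 − 82.2581 = 32.9032; wedge = subsidy = 25.5.
Deadweight loss = ½ × 32.9032 × 25.5 = $419.52 thousand.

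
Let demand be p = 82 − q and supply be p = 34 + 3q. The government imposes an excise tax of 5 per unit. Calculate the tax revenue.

53.75

Competitive equilibrium: 82 − q = 34 + 3q → q* = 12, p* = 70.
With the tax, the buyer price exceeds the seller price by 5: (82 − q) − (34 + 3q) = 5 → q' = 10.75.
Tax revenue = 5 × 10.75 = 53.75.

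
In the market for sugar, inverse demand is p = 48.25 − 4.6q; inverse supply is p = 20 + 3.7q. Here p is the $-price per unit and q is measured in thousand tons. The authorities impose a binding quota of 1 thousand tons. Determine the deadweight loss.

$23.98 thousand

Competitive equilibrium: 48.25 − 4.6q = 20 + 3.7q → q* = 3.4036, p* = 32.5934.
At q = 1: demand price = 48.25 − 4.6·1 = 43.65; supply price = 20 + 3.7·1 = 23.7.
Δq = 3.4036 − 1 = 2.4036; wedge = 43.65 − 23.7 = 19.95.
Deadweight loss = ½ × 2.4036 × 19.95 = $23.98 thousand.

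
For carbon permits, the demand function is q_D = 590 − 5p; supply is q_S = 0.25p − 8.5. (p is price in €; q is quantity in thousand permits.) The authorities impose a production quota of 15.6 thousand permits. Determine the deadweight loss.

In inverse form: demand p = 118 − 0.2q, supply p = 34 + 4q.
Competitive equilibrium: 118 − 0.2q = 34 + 4q → q* = 20, p* = 114.
At q = 15.6: demand price = 118 − 0.2·15.6 = 114.88; supply price = 34 + 4·15.6 = 96.4.
Δq = 20 − 15.6 = 4.4; wedge = 114.88 − 96.4 = 18.48.
The triangle = ½ × 4.4 × 18.48 = €40.656 thousand.

€40.656 thousand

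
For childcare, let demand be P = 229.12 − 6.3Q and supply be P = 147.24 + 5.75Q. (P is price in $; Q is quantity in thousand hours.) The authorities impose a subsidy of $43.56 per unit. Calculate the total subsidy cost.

$453.46 thousand

Competitive equilibrium: 229.12 − 6.3Q = 147.24 + 5.75Q → Q* = 6.795, P* = 186.3114.
The subsidy lowers effective supply by 43.56: P = 103.68 + 5.75Q.
New quantity: 229.12 − 6.3Q = 103.68 + 5.75Q → Q' = 10.41.
Total subsidy cost = 43.56 × 10.41 = $453.46 thousand.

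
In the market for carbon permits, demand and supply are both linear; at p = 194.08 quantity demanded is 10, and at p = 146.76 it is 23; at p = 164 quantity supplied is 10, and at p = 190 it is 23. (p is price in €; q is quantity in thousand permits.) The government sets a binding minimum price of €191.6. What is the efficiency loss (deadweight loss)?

€61.03 thousand

Demand slope = (146.76 − 194.08)/(23 − 10) = −3.64, so p = 230.48 − 3.64q.
Supply slope = (190 − 164)/(23 − 10) = 2, so p = 144 + 2q.
Competitive equilibrium: 230.48 − 3.64q = 144 + 2q → q* = 15.3333, p* = 174.6667.
At the floor p = 191.6, quantity demanded = (230.48 − 191.6)/3.64 = 10.6813.
Sellers' marginal cost at q' = 10.6813: 144 + 2·10.6813 = 165.3626.
Δq = 15.3333 − 10.6813 = 4.652; wedge = 191.6 − 165.3626 = 26.2374.
Deadweight loss = ½ × 4.652 × 26.2374 = €61.03 thousand.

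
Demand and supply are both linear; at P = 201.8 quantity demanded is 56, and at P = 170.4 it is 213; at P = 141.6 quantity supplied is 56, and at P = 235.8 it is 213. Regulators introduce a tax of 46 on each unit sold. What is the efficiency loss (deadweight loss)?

1322.50

Demand slope = (170.4 − 201.8)/(213 − 56) = −0.2, so P = 213 − 0.2Q.
Supply slope = (235.8 − 141.6)/(213 − 56) = 0.6, so P = 108 + 0.6Q.
Competitive equilibrium: 213 − 0.2Q = 108 + 0.6Q → Q* = 131.25, P* = 186.75.
With the tax, the buyer price exceeds the seller price by 46: (213 − 0.2Q) − (108 + 0.6Q) = 46 → Q' = 73.75.
ΔQ = 131.25 − 73.75 = 57.5; the wedge equals the tax, 46.
Welfare loss = ½ × 57.5 × 46 = 1322.50.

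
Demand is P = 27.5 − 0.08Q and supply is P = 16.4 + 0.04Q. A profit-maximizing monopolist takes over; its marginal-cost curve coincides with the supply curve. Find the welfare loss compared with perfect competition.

82.14

Competitive equilibrium: 27.5 − 0.08Q = 16.4 + 0.04Q → Q* = 92.5, P* = 20.1.
Marginal revenue: MR = 27.5 − 0.16Q. Set MR = MC: 27.5 − 0.16Q = 16.4 + 0.04Q → Q_m = 55.5.
Price P_m = 27.5 − 0.08·55.5 = 23.06; MC(Q_m) = 16.4 + 0.04·55.5 = 18.62.
Competitive Q* = 92.5, so ΔQ = 37; wedge = 23.06 − 18.62 = 4.44.
Welfare loss = ½ × 37 × 4.44 = 82.14.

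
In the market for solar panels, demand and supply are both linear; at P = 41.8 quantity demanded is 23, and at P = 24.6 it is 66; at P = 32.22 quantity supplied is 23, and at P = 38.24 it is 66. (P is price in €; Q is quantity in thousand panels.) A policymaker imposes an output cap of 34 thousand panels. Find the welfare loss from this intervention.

Demand slope = (24.6 − 41.8)/(66 − 23) = −0.4, so P = 51 − 0.4Q.
Supply slope = (38.24 − 32.22)/(66 − 23) = 0.14, so P = 29 + 0.14Q.
Competitive equilibrium: 51 − 0.4Q = 29 + 0.14Q → Q* = 40.7407, P* = 34.7037.
At Q = 34: demand price = 51 − 0.4·34 = 37.4; supply price = 29 + 0.14·34 = 33.76.
ΔQ = 40.7407 − 34 = 6.7407; wedge = 37.4 − 33.76 = 3.64.
DWL = ½ × 6.7407 × 3.64 = €12.27 thousand.

€12.27 thousand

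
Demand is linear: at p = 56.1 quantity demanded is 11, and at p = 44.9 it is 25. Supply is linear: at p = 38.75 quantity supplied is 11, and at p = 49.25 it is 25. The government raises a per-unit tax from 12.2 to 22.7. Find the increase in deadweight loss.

118.21

Demand slope = (44.9 − 56.1)/(25 − 11) = −0.8, so p = 64.9 − 0.8q.
Supply slope = (49.25 − 38.75)/(25 − 11) = 0.75, so p = 30.5 + 0.75q.
Competitive equilibrium: 64.9 − 0.8q = 30.5 + 0.75q → q* = 22.1935, p* = 47.1452.
For a per-unit tax t: Δq = t/1.55, so DWL = ½·t·(t/1.55) = t²/3.1.
At t = 12.2: DWL = 48.013. At t = 22.7: DWL = 166.223.
Increase = 166.223 − 48.013 = 118.21.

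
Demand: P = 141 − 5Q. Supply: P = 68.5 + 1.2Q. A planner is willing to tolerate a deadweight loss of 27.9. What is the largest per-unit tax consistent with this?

Competitive equilibrium: 141 − 5Q = 68.5 + 1.2Q → Q* = 11.6935, P* = 82.5323.
A tax t gives ΔQ = t/6.2 and wedge t, so DWL = t²/12.4.
t²/12.4 = 27.9 → t² = 345.96 → t = 18.6.

18.6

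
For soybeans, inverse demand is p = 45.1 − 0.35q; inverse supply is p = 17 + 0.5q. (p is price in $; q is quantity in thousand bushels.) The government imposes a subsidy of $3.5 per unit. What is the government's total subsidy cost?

$130.12 thousand

Competitive equilibrium: 45.1 − 0.35q = 17 + 0.5q → q* = 33.0588, p* = 33.5294.
The subsidy lowers effective supply by 3.5: p = 13.5 + 0.5q.
New quantity: 45.1 − 0.35q = 13.5 + 0.5q → q' = 37.1765.
Total subsidy cost = 3.5 × 37.1765 = $130.12 thousand.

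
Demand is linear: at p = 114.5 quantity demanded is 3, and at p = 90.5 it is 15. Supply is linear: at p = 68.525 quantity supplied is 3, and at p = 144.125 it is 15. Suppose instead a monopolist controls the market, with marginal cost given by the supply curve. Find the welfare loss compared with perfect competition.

11.41

Demand slope = (90.5 − 114.5)/(15 − 3) = −2, so p = 120.5 − 2q.
Supply slope = (144.125 − 68.525)/(15 − 3) = 6.3, so p = 49.625 + 6.3q.
Competitive equilibrium: 120.5 − 2q = 49.625 + 6.3q → q* = 8.5392, p* = 103.4217.
Marginal revenue: MR = 120.5 − 4q. Set MR = MC: 120.5 − 4q = 49.625 + 6.3q → q_m = 6.8811.
Price p_m = 120.5 − 2·6.8811 = 106.7378; MC(q_m) = 49.625 + 6.3·6.8811 = 92.9759.
Competitive q* = 8.5392, so Δq = 1.6581; wedge = 106.7378 − 92.9759 = 13.7619.
The triangle = ½ × 1.6581 × 13.7619 = 11.41.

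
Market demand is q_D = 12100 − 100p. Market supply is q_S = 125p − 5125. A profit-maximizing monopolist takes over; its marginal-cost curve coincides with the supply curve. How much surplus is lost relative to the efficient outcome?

22675.74

In inverse form: demand p = 121 − 0.01q, supply p = 41 + 0.008q.
Competitive equilibrium: 121 − 0.01q = 41 + 0.008q → q* = 4444.44444, p* = 76.55556.
Marginal revenue: MR = 121 − 0.02q. Set MR = MC: 121 − 0.02q = 41 + 0.008q → q_m = 2857.14286.
Price p_m = 121 − 0.01·2857.14286 = 92.42857; MC(q_m) = 41 + 0.008·2857.14286 = 63.85714.
Competitive q* = 4444.44444, so Δq = 1587.30158; wedge = 92.42857 − 63.85714 = 28.57143.
Welfare loss = ½ × 1587.30158 × 28.57143 = 22675.74.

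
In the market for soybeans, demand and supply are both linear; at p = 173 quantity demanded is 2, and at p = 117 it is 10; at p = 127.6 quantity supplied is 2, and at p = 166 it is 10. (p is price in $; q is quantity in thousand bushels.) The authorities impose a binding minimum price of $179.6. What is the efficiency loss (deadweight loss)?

Demand slope = (117 − 173)/(10 − 2) = −7, so p = 187 − 7q.
Supply slope = (166 − 127.6)/(10 − 2) = 4.8, so p = 118 + 4.8q.
Competitive equilibrium: 187 − 7q = 118 + 4.8q → q* = 5.8475, p* = 146.0678.
At the floor p = 179.6, quantity demanded = (187 − 179.6)/7 = 1.0571.
Sellers' marginal cost at q' = 1.0571: 118 + 4.8·1.0571 = 123.0741.
Δq = 5.8475 − 1.0571 = 4.7904; wedge = 179.6 − 123.0741 = 56.5259.
DWL = ½ × 4.7904 × 56.5259 = $135.39 thousand.

$135.39 thousand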